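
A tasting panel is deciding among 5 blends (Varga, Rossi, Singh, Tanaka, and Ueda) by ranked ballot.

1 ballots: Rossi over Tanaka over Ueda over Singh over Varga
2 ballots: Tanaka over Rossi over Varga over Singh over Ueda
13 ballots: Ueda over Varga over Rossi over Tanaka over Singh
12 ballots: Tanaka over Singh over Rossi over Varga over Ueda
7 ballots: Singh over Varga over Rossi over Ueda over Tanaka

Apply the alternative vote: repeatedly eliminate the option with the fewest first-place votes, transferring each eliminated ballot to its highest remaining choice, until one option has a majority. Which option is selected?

Round 1: Tanaka 14, Ueda 13, Singh 7, Rossi 1, Varga 0. Varga has the fewest and is eliminated.
Round 2: Tanaka 14, Ueda 13, Singh 7, Rossi 1. Rossi has the fewest and is eliminated.
Round 3: Tanaka 15, Ueda 13, Singh 7. Singh has the fewest and is eliminated.
Round 4: Ueda 20, Tanaka 15. Ueda has a majority.

Ueda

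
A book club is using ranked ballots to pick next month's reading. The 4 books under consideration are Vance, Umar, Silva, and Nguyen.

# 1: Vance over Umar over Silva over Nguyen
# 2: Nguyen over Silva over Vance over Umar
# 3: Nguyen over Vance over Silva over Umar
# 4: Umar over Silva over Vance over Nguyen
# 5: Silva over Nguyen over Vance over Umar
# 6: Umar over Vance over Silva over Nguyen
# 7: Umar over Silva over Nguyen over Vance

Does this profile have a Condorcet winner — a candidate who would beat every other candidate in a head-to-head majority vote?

Head-to-head results (7 voters total):
Vance vs Umar: Vance wins 4–3.
Vance vs Silva: Silva wins 4–3.
Vance vs Nguyen: Nguyen wins 4–3.
Umar vs Silva: Umar wins 4–3.
Umar vs Nguyen: Umar wins 4–3.
Silva vs Nguyen: Silva wins 5–2.
No candidate beats all others: Vance beats Umar beats Silva beats Vance, a majority cycle.

No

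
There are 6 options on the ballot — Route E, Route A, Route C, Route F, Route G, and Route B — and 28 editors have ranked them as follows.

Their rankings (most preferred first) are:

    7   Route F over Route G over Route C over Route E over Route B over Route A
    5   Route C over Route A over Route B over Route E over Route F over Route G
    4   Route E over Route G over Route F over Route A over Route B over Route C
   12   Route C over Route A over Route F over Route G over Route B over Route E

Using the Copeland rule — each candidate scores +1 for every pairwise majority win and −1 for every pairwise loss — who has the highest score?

Pairwise results:
  Route E vs Route A: Route A wins 17–11.
  Route E vs Route C: Route C wins 24–4.
  Route E vs Route F: Route F wins 19–9.
  Route E vs Route G: Route G wins 19–9.
  Route E vs Route B: Route B wins 17–11.
  Route A vs Route C: Route C wins 24–4.
  Route A vs Route F: Route A wins 17–11.
  Route A vs Route G: Route A wins 17–11.
  Route A vs Route B: Route A wins 21–7.
  Route C vs Route F: Route C wins 17–11.
  Route C vs Route G: Route C wins 17–11.
  Route C vs Route B: Route C wins 24–4.
  Route F vs Route G: Route F wins 24–4.
  Route F vs Route B: Route F wins 23–5.
  Route G vs Route B: Route G wins 23–5.
Copeland scores (wins − losses):
  Route E: 0 − 5 = -5
  Route A: 4 − 1 = 3
  Route C: 5 − 0 = 5
  Route F: 3 − 2 = 1
  Route G: 2 − 3 = -1
  Route B: 1 − 4 = -3
Route C has the best Copeland score.

Route C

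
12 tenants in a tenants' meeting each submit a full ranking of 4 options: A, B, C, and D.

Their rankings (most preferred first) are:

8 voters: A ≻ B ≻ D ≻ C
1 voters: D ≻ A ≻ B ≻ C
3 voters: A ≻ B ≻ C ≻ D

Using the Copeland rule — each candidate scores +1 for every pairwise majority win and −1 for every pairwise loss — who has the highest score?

Pairwise results:
  A vs B: A wins 12–0.
  A vs C: A wins 12–0.
  A vs D: A wins 11–1.
  B vs C: B wins 12–0.
  B vs D: B wins 11–1.
  C vs D: D wins 9–3.
Copeland scores (wins − losses):
  A: 3 − 0 = 3
  B: 2 − 1 = 1
  C: 0 − 3 = -3
  D: 1 − 2 = -1
A has the best Copeland score.

A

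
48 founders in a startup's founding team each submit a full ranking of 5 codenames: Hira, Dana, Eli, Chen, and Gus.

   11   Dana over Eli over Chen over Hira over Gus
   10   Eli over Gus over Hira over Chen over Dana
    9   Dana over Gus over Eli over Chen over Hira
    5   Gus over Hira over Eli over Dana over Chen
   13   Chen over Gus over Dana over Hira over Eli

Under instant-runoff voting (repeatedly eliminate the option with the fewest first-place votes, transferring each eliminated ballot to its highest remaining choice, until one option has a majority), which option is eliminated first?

Round 1: Dana 20, Chen 13, Eli 10, Gus 5, Hira 0. Hira has the fewest and is eliminated.
Round 2: Dana 20, Chen 13, Eli 10, Gus 5. Gus has the fewest and is eliminated.
Round 3: Dana 20, Eli 15, Chen 13. Chen has the fewest and is eliminated.
Round 4: Dana 33, Eli 15. Dana has a majority.

Hira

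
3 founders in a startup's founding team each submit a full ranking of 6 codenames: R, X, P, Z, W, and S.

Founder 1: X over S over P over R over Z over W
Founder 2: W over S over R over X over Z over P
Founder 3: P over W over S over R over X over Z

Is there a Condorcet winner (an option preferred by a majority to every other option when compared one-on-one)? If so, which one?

No Condorcet winner

Head-to-head results (3 voters total):
R vs X: R wins 2–1.
R vs P: P wins 2–1.
R vs Z: R wins 3–0.
R vs W: W wins 2–1.
R vs S: S wins 3–0.
X vs P: X wins 2–1.
X vs Z: X wins 3–0.
X vs W: W wins 2–1.
X vs S: S wins 2–1.
P vs Z: P wins 2–1.
P vs W: P wins 2–1.
P vs S: S wins 2–1.
Z vs W: W wins 2–1.
Z vs S: S wins 3–0.
W vs S: W wins 2–1.
No candidate beats all others: R beats X beats P beats R, a majority cycle.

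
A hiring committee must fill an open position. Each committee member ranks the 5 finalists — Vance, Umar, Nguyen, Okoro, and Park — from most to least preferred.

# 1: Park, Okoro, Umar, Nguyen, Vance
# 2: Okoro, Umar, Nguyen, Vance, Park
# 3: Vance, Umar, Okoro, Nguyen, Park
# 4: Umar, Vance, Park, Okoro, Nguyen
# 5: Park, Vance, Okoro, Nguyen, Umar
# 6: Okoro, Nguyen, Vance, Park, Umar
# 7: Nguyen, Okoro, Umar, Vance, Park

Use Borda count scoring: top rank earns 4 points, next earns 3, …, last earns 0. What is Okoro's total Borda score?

19

Borda scores:
  Vance: 0 + 1 + 4 + 3 + 3 + 2 + 1 = 14
  Umar: 2 + 3 + 3 + 4 + 0 + 0 + 2 = 14
  Nguyen: 1 + 2 + 1 + 0 + 1 + 3 + 4 = 12
  Okoro: 3 + 4 + 2 + 1 + 2 + 4 + 3 = 19
  Park: 4 + 0 + 0 + 2 + 4 + 1 + 0 = 11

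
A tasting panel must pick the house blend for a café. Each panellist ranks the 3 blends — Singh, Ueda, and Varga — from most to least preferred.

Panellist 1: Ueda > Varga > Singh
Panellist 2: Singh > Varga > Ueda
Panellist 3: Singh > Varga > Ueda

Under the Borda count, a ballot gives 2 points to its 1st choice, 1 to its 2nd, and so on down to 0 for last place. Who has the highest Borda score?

Borda scores:
  Singh: 0 + 2 + 2 = 4
  Ueda: 2 + 0 + 0 = 2
  Varga: 1 + 1 + 1 = 3
Singh has the highest total.

Singh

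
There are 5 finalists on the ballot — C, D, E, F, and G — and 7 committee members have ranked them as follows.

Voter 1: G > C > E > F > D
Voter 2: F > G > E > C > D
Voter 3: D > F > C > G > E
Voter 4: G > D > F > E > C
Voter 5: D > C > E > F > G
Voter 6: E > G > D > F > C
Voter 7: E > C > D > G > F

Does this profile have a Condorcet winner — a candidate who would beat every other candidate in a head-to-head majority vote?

Head-to-head results (7 voters total):
C vs D: D wins 4–3.
C vs E: E wins 4–3.
C vs F: F wins 4–3.
C vs G: G wins 4–3.
D vs E: E wins 4–3.
D vs F: D wins 5–2.
D vs G: G wins 4–3.
E vs F: E wins 4–3.
E vs G: G wins 4–3.
F vs G: G wins 4–3.
G beats each rival — C (4–3), D (4–3), E (4–3), F (4–3) — so G is the Condorcet winner.

Yes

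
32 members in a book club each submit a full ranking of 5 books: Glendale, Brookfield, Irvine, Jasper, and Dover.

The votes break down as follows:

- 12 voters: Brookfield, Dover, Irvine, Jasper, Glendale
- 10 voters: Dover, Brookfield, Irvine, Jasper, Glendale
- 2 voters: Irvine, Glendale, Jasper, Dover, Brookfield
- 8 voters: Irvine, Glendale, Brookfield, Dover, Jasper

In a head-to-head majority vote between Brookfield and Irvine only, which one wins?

Brookfield

Ballots ranking Brookfield above Irvine: 12+10 = 22.
Ballots ranking Irvine above Brookfield: 2+8 = 10.
Brookfield wins the head-to-head, 22–10.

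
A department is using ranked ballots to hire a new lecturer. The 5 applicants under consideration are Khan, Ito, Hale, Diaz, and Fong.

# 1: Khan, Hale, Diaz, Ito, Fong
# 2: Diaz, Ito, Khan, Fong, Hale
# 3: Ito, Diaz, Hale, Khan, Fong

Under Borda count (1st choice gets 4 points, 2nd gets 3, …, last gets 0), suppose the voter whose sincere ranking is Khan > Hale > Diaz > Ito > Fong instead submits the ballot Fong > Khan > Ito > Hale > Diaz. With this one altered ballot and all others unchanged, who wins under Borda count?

Borda totals with the altered ballot: Khan 6, Ito 9, Hale 3, Diaz 7, Fong 5.
The switch changes the winner from Diaz to Ito.

Ito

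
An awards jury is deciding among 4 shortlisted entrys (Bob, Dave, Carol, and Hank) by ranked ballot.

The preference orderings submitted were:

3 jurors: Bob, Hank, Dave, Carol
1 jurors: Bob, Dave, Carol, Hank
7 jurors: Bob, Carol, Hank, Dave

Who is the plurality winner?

Bob

First-place vote totals:
  Bob: 11
  Dave: 0
  Carol: 0
  Hank: 0
Bob has the most first-place votes.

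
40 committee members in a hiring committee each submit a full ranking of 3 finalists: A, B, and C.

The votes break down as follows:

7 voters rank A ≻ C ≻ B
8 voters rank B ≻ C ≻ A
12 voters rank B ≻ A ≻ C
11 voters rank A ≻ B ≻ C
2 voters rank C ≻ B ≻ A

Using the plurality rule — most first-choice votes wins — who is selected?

B

First-place vote totals:
  A: 18
  B: 20
  C: 2
B has the most first-place votes.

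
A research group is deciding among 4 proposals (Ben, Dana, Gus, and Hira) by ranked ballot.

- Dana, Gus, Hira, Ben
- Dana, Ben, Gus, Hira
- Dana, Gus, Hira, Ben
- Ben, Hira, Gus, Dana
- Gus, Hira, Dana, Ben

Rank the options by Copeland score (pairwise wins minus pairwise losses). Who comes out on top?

Dana

Pairwise results:
  Ben vs Dana: Dana wins 4–1.
  Ben vs Gus: Gus wins 3–2.
  Ben vs Hira: Hira wins 3–2.
  Dana vs Gus: Dana wins 3–2.
  Dana vs Hira: Dana wins 3–2.
  Gus vs Hira: Gus wins 4–1.
Copeland scores (wins − losses):
  Ben: 0 − 3 = -3
  Dana: 3 − 0 = 3
  Gus: 2 − 1 = 1
  Hira: 1 − 2 = -1
Dana has the best Copeland score.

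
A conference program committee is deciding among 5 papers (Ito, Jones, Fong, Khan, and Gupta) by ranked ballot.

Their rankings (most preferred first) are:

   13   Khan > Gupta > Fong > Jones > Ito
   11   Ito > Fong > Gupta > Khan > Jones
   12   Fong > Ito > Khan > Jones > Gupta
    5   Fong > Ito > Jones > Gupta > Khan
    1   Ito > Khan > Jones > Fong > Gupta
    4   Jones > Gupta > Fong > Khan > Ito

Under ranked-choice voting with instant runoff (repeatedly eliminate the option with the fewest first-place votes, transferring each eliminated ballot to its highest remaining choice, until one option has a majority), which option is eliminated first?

Round 1: Fong 17, Khan 13, Ito 12, Jones 4, Gupta 0. Gupta has the fewest and is eliminated.
Round 2: Fong 17, Khan 13, Ito 12, Jones 4. Jones has the fewest and is eliminated.
Round 3: Fong 21, Khan 13, Ito 12. Ito has the fewest and is eliminated.
Round 4: Fong 32, Khan 14. Fong has a majority.

Gupta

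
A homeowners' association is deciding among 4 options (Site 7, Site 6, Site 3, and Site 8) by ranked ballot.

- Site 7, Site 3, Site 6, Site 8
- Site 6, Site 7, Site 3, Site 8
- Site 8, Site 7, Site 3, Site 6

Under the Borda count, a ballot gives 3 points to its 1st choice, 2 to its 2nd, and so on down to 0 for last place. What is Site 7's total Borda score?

Borda scores:
  Site 7: 3 + 2 + 2 = 7
  Site 6: 1 + 3 + 0 = 4
  Site 3: 2 + 1 + 1 = 4
  Site 8: 0 + 0 + 3 = 3

7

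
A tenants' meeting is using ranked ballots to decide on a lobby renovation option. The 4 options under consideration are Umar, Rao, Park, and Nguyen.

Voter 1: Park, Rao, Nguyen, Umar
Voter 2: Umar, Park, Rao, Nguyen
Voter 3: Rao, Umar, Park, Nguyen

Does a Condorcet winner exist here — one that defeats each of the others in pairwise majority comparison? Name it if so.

Head-to-head results (3 voters total):
Umar vs Rao: Rao wins 2–1.
Umar vs Park: Umar wins 2–1.
Umar vs Nguyen: Umar wins 2–1.
Rao vs Park: Park wins 2–1.
Rao vs Nguyen: Rao wins 3–0.
Park vs Nguyen: Park wins 3–0.
No candidate beats all others: Umar beats Park beats Rao beats Umar, a majority cycle.

None — there is no Condorcet winner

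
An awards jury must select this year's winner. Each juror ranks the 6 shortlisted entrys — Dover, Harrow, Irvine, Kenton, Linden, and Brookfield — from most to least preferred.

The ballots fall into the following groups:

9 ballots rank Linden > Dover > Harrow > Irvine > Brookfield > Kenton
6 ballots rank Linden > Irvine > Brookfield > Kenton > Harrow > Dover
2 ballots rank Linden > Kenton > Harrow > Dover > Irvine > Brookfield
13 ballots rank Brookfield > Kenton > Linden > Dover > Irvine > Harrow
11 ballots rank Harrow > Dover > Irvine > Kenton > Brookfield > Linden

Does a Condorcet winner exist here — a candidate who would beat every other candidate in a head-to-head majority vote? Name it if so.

No Condorcet winner

Head-to-head results (41 voters total):
Dover vs Harrow: Dover wins 22–19.
Dover vs Irvine: Dover wins 35–6.
Dover vs Kenton: Kenton wins 21–20.
Dover vs Linden: Linden wins 30–11.
Dover vs Brookfield: Dover wins 22–19.
Harrow vs Irvine: Harrow wins 22–19.
Harrow vs Kenton: Kenton wins 21–20.
Harrow vs Linden: Linden wins 30–11.
Harrow vs Brookfield: Harrow wins 22–19.
Irvine vs Kenton: Irvine wins 26–15.
Irvine vs Linden: Linden wins 30–11.
Irvine vs Brookfield: Irvine wins 28–13.
Kenton vs Linden: Kenton wins 24–17.
Kenton vs Brookfield: Brookfield wins 28–13.
Linden vs Brookfield: Brookfield wins 24–17.
No candidate beats all others: Dover beats Irvine beats Kenton beats Dover, a majority cycle.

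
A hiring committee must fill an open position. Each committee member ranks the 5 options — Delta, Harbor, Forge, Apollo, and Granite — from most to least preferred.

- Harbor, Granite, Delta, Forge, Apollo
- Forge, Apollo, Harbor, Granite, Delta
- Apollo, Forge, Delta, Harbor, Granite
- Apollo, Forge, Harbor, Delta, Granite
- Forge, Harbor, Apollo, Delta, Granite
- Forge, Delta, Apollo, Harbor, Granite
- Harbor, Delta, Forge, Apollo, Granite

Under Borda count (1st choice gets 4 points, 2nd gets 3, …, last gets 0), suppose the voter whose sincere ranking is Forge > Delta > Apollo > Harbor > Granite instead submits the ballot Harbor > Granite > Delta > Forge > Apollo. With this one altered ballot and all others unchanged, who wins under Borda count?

Harbor

Borda totals with the altered ballot: Delta 11, Harbor 20, Forge 18, Apollo 14, Granite 7.
The switch changes the winner from Forge to Harbor.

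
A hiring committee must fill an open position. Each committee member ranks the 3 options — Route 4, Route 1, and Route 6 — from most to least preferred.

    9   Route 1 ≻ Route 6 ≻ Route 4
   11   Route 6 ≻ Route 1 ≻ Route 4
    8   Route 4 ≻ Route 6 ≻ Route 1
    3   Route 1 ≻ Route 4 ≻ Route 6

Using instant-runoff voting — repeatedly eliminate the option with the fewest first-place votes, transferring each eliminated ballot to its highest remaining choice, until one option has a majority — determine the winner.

Round 1: Route 1 12, Route 6 11, Route 4 8. Route 4 has the fewest and is eliminated.
Round 2: Route 6 19, Route 1 12. Route 6 has a majority.

Route 6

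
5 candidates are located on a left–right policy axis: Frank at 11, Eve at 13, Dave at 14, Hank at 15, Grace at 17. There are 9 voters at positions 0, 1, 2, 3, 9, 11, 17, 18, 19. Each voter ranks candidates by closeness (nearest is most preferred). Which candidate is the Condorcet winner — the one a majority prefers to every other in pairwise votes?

With single-peaked preferences on a line, the Condorcet winner is the candidate closest to the median voter.
The median voter (position 9) is closest to Frank at 11.
Check: Frank vs Eve — voters closer to Frank: 6 of 9.

Frank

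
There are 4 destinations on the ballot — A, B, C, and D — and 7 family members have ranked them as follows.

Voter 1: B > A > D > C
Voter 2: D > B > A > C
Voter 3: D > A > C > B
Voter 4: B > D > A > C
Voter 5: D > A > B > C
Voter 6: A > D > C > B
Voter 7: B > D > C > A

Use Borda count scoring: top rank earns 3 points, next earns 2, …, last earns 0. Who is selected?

D

Borda scores:
  A: 2 + 1 + 2 + 1 + 2 + 3 + 0 = 11
  B: 3 + 2 + 0 + 3 + 1 + 0 + 3 = 12
  C: 0 + 0 + 1 + 0 + 0 + 1 + 1 = 3
  D: 1 + 3 + 3 + 2 + 3 + 2 + 2 = 16
D has the highest total.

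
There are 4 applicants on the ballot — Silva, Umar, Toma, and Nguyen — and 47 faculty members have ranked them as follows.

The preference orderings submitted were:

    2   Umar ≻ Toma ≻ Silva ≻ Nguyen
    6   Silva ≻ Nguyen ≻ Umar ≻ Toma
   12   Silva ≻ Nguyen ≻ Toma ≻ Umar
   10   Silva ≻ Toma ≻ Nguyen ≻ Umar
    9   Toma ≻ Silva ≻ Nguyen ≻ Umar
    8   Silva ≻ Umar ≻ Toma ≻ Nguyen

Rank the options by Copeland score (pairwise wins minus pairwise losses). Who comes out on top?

Pairwise results:
  Silva vs Umar: Silva wins 45–2.
  Silva vs Toma: Silva wins 36–11.
  Silva vs Nguyen: Silva wins 47–0.
  Umar vs Toma: Toma wins 31–16.
  Umar vs Nguyen: Nguyen wins 37–10.
  Toma vs Nguyen: Toma wins 29–18.
Copeland scores (wins − losses):
  Silva: 3 − 0 = 3
  Umar: 0 − 3 = -3
  Toma: 2 − 1 = 1
  Nguyen: 1 − 2 = -1
Silva has the best Copeland score.

Silva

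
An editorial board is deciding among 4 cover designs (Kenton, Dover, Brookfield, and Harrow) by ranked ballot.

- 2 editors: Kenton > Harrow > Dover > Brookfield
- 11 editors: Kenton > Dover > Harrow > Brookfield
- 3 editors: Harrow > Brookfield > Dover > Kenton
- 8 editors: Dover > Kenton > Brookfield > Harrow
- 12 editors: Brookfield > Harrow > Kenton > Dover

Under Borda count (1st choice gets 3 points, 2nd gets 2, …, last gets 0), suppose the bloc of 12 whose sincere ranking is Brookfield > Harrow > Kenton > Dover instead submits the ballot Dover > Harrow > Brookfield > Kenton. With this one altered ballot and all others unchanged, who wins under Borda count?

Dover

Borda totals with the altered ballot: Kenton 55, Dover 87, Brookfield 26, Harrow 48.
The switch changes the winner from Kenton to Dover.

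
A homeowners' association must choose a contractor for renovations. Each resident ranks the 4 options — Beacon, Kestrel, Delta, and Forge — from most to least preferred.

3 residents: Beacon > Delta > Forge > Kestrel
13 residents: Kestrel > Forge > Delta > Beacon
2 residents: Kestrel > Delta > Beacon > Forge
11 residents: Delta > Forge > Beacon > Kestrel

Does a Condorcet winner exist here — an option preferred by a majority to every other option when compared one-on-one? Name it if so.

Kestrel

Head-to-head results (29 voters total):
Beacon vs Kestrel: Kestrel wins 15–14.
Beacon vs Delta: Delta wins 26–3.
Beacon vs Forge: Forge wins 24–5.
Kestrel vs Delta: Kestrel wins 15–14.
Kestrel vs Forge: Kestrel wins 15–14.
Delta vs Forge: Delta wins 16–13.
Kestrel beats each rival — Beacon (15–14), Delta (15–14), Forge (15–14) — so Kestrel is the Condorcet winner.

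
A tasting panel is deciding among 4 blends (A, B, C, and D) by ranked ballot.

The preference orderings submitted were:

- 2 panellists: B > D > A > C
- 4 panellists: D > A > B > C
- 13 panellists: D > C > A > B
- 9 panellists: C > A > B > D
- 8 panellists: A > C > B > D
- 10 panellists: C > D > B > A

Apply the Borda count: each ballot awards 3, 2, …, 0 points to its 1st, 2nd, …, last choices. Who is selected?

C

Borda scores:
  A: 2·1 + 4·2 + 13·1 + 9·2 + 8·3 + 10·0 = 65
  B: 2·3 + 4·1 + 13·0 + 9·1 + 8·1 + 10·1 = 37
  C: 2·0 + 4·0 + 13·2 + 9·3 + 8·2 + 10·3 = 99
  D: 2·2 + 4·3 + 13·3 + 9·0 + 8·0 + 10·2 = 75
C has the highest total.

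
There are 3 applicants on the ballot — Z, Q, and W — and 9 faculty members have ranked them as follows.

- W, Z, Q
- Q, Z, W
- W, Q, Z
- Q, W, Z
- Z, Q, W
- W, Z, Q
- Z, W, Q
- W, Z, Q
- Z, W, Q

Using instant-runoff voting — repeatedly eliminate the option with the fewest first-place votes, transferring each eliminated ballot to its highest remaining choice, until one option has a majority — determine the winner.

W

Round 1: W 4, Z 3, Q 2. Q has the fewest and is eliminated.
Round 2: W 5, Z 4. W has a majority.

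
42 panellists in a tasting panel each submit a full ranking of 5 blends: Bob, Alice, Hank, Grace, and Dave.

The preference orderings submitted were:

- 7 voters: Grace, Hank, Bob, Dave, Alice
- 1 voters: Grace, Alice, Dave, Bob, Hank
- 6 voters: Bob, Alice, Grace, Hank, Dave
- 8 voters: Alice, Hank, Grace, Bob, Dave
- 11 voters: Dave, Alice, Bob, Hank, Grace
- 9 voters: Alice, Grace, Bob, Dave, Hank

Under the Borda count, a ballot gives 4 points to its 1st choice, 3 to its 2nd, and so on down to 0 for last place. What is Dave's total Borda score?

62

Borda scores:
  Bob: 7·2 + 1 + 6·4 + 8·1 + 11·2 + 9·2 = 87
  Alice: 7·0 + 3 + 6·3 + 8·4 + 11·3 + 9·4 = 122
  Hank: 7·3 + 0 + 6·1 + 8·3 + 11·1 + 9·0 = 62
  Grace: 7·4 + 4 + 6·2 + 8·2 + 11·0 + 9·3 = 87
  Dave: 7·1 + 2 + 6·0 + 8·0 + 11·4 + 9·1 = 62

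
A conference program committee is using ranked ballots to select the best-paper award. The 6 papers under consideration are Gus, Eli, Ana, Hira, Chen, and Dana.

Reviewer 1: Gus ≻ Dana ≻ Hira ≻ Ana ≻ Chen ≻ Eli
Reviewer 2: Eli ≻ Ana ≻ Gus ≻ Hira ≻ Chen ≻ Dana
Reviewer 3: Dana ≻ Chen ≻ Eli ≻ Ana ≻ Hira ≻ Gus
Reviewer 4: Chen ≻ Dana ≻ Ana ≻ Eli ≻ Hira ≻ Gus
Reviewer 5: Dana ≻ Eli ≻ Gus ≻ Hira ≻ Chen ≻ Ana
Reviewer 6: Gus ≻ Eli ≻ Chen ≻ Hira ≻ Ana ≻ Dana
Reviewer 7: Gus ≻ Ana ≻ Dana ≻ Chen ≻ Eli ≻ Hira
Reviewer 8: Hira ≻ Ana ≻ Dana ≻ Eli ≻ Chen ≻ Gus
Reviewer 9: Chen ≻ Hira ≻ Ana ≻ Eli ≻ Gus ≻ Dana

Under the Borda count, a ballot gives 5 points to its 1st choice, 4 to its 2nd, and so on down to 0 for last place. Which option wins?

Borda scores:
  Gus: 5 + 3 + 0 + 0 + 3 + 5 + 5 + 0 + 1 = 22
  Eli: 0 + 5 + 3 + 2 + 4 + 4 + 1 + 2 + 2 = 23
  Ana: 2 + 4 + 2 + 3 + 0 + 1 + 4 + 4 + 3 = 23
  Hira: 3 + 2 + 1 + 1 + 2 + 2 + 0 + 5 + 4 = 20
  Chen: 1 + 1 + 4 + 5 + 1 + 3 + 2 + 1 + 5 = 23
  Dana: 4 + 0 + 5 + 4 + 5 + 0 + 3 + 3 + 0 = 24
Dana has the highest total.

Dana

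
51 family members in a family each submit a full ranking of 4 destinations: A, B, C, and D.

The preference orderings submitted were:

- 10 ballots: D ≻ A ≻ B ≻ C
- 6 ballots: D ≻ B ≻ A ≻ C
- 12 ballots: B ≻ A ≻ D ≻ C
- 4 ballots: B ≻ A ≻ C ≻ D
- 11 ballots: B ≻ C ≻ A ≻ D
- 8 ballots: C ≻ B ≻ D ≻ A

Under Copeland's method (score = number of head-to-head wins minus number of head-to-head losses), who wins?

B

Pairwise results:
  A vs B: B wins 41–10.
  A vs C: A wins 32–19.
  A vs D: A wins 27–24.
  B vs C: B wins 43–8.
  B vs D: B wins 35–16.
  C vs D: D wins 28–23.
Copeland scores (wins − losses):
  A: 2 − 1 = 1
  B: 3 − 0 = 3
  C: 0 − 3 = -3
  D: 1 − 2 = -1
B has the best Copeland score.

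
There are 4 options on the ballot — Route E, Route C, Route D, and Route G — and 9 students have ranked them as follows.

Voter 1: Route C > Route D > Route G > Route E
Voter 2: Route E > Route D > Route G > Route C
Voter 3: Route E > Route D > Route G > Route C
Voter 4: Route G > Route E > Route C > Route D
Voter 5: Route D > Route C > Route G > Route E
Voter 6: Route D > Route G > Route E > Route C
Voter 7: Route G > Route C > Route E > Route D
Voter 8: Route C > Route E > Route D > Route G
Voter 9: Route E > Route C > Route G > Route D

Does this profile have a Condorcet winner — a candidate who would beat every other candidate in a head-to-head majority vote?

Head-to-head results (9 voters total):
Route E vs Route C: Route E wins 5–4.
Route E vs Route D: Route E wins 6–3.
Route E vs Route G: Route G wins 5–4.
Route C vs Route D: Route C wins 5–4.
Route C vs Route G: Route G wins 5–4.
Route D vs Route G: Route D wins 6–3.
No candidate beats all others: Route E beats Route D beats Route G beats Route E, a majority cycle.

No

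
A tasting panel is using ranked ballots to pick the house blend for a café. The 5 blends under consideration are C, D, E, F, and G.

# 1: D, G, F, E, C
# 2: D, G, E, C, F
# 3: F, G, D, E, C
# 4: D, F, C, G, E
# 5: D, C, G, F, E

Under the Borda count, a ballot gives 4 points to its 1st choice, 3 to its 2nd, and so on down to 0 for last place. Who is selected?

D

Borda scores:
  C: 0 + 1 + 0 + 2 + 3 = 6
  D: 4 + 4 + 2 + 4 + 4 = 18
  E: 1 + 2 + 1 + 0 + 0 = 4
  F: 2 + 0 + 4 + 3 + 1 = 10
  G: 3 + 3 + 3 + 1 + 2 = 12
D has the highest total.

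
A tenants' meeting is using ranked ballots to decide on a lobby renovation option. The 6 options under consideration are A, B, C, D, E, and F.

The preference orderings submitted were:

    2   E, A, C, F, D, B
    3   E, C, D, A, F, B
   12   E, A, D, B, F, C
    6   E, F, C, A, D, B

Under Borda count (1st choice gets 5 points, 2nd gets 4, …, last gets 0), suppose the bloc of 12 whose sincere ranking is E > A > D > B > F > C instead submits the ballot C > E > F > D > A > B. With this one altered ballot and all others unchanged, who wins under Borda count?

Borda totals with the altered ballot: A 38, B 0, C 96, D 41, E 103, F 67.
The winner is unchanged: still E.

E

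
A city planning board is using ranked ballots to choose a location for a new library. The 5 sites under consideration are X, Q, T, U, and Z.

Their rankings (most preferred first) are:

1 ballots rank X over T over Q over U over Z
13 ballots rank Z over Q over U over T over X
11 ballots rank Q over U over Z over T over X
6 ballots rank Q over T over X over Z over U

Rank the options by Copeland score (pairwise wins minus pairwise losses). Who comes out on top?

Q

Pairwise results:
  X vs Q: Q wins 30–1.
  X vs T: T wins 30–1.
  X vs U: U wins 24–7.
  X vs Z: Z wins 24–7.
  Q vs T: Q wins 30–1.
  Q vs U: Q wins 31–0.
  Q vs Z: Q wins 18–13.
  T vs U: U wins 24–7.
  T vs Z: Z wins 24–7.
  U vs Z: Z wins 19–12.
Copeland scores (wins − losses):
  X: 0 − 4 = -4
  Q: 4 − 0 = 4
  T: 1 − 3 = -2
  U: 2 − 2 = 0
  Z: 3 − 1 = 2
Q has the best Copeland score.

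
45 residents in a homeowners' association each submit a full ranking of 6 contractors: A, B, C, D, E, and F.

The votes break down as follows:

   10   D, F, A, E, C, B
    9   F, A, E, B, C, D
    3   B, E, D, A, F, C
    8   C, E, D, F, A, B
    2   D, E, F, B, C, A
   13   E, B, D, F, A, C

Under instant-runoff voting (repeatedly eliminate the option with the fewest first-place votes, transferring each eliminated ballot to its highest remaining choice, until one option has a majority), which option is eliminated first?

Round 1: E 13, D 12, F 9, C 8, B 3, A 0. A has the fewest and is eliminated.
Round 2: E 13, D 12, F 9, C 8, B 3. B has the fewest and is eliminated.
Round 3: E 16, D 12, F 9, C 8. C has the fewest and is eliminated.
Round 4: E 24, D 12, F 9. E has a majority.

A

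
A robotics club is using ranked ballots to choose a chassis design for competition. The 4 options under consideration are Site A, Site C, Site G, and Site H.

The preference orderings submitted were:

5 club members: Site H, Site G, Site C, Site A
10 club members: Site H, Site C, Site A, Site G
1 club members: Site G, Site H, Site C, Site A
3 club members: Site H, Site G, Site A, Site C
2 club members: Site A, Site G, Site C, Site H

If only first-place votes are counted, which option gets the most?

First-place vote totals:
  Site A: 2
  Site C: 0
  Site G: 1
  Site H: 18
Site H has the most first-place votes.

Site H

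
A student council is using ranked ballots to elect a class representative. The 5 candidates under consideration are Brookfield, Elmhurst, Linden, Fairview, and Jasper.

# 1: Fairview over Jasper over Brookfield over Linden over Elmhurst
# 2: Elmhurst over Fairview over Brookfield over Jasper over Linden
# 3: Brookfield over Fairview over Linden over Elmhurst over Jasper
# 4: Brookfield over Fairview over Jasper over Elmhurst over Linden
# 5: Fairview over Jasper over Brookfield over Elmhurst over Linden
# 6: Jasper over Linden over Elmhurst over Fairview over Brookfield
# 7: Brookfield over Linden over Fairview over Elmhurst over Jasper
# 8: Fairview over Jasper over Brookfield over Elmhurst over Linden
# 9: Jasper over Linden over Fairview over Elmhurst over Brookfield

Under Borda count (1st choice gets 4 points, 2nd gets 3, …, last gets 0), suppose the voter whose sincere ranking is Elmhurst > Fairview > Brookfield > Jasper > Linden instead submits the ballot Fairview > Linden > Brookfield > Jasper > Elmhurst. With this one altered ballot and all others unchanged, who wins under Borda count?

Fairview

Borda totals with the altered ballot: Brookfield 20, Elmhurst 8, Linden 15, Fairview 27, Jasper 20.
The winner is unchanged: still Fairview.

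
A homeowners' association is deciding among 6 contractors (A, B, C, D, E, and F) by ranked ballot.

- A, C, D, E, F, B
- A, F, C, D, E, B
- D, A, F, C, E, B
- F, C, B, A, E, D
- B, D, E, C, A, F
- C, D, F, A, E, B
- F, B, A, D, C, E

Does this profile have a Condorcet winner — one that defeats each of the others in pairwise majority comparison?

Yes

Head-to-head results (7 voters total):
A vs B: A wins 4–3.
A vs C: A wins 4–3.
A vs D: A wins 4–3.
A vs E: A wins 6–1.
A vs F: A wins 4–3.
B vs C: C wins 5–2.
B vs D: D wins 4–3.
B vs E: E wins 4–3.
B vs F: F wins 6–1.
C vs D: C wins 4–3.
C vs E: C wins 6–1.
C vs F: F wins 4–3.
D vs E: D wins 6–1.
D vs F: D wins 4–3.
E vs F: F wins 5–2.
A beats each rival — B (4–3), C (4–3), D (4–3), E (6–1), F (4–3) — so A is the Condorcet winner.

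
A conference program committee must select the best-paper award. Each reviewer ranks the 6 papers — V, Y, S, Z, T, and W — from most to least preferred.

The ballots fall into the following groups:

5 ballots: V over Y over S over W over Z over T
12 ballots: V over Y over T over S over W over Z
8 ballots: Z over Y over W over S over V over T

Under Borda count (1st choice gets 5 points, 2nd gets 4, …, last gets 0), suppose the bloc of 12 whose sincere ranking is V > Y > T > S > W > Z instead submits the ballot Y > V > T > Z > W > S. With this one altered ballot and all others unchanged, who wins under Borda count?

Y

Borda totals with the altered ballot: V 81, Y 112, S 31, Z 69, T 36, W 46.
The winner is unchanged: still Y.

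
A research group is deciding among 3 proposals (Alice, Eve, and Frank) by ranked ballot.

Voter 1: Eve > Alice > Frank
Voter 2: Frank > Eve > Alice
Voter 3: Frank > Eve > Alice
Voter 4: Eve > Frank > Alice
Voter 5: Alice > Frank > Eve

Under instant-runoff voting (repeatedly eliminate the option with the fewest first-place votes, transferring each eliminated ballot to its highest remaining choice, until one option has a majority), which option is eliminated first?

Alice

Round 1: Eve 2, Frank 2, Alice 1. Alice has the fewest and is eliminated.
Round 2: Frank 3, Eve 2. Frank has a majority.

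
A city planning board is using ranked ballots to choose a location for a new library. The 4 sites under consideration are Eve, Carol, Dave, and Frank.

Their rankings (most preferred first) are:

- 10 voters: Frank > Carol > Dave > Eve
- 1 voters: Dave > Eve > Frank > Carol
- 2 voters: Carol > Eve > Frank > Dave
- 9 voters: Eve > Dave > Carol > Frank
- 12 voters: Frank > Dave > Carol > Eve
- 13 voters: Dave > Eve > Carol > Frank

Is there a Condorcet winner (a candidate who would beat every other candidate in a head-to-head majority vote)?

Head-to-head results (47 voters total):
Eve vs Carol: Carol wins 24–23.
Eve vs Dave: Dave wins 36–11.
Eve vs Frank: Eve wins 25–22.
Carol vs Dave: Dave wins 35–12.
Carol vs Frank: Carol wins 24–23.
Dave vs Frank: Frank wins 24–23.
No candidate beats all others: Eve beats Frank beats Dave beats Eve, a majority cycle.

No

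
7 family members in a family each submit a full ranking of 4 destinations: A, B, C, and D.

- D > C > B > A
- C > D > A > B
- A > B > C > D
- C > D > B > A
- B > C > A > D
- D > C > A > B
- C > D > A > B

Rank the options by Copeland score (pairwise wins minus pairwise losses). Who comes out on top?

Pairwise results:
  A vs B: A wins 4–3.
  A vs C: C wins 6–1.
  A vs D: D wins 5–2.
  B vs C: C wins 5–2.
  B vs D: D wins 5–2.
  C vs D: C wins 5–2.
Copeland scores (wins − losses):
  A: 1 − 2 = -1
  B: 0 − 3 = -3
  C: 3 − 0 = 3
  D: 2 − 1 = 1
C has the best Copeland score.

C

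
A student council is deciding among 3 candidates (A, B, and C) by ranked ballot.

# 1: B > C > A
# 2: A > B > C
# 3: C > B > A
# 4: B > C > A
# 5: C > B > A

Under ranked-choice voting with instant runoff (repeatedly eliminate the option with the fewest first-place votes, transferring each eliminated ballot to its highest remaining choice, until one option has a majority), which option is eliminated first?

Round 1: B 2, C 2, A 1. A has the fewest and is eliminated.
Round 2: B 3, C 2. B has a majority.

A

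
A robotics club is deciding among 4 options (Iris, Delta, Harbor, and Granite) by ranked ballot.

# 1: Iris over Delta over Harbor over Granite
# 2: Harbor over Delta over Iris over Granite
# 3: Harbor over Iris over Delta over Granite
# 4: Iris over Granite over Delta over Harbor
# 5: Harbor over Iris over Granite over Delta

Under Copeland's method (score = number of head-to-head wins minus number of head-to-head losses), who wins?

Harbor

Pairwise results:
  Iris vs Delta: Iris wins 4–1.
  Iris vs Harbor: Harbor wins 3–2.
  Iris vs Granite: Iris wins 5–0.
  Delta vs Harbor: Harbor wins 3–2.
  Delta vs Granite: Delta wins 3–2.
  Harbor vs Granite: Harbor wins 4–1.
Copeland scores (wins − losses):
  Iris: 2 − 1 = 1
  Delta: 1 − 2 = -1
  Harbor: 3 − 0 = 3
  Granite: 0 − 3 = -3
Harbor has the best Copeland score.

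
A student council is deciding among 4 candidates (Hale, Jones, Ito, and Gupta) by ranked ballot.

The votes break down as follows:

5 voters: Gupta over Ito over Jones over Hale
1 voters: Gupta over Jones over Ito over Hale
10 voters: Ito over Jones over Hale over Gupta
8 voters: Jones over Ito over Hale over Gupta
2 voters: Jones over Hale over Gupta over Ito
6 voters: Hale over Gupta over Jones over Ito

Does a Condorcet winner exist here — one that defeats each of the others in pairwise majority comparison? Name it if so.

Head-to-head results (32 voters total):
Hale vs Jones: Jones wins 26–6.
Hale vs Ito: Ito wins 24–8.
Hale vs Gupta: Hale wins 26–6.
Jones vs Ito: Jones wins 17–15.
Jones vs Gupta: Jones wins 20–12.
Ito vs Gupta: Ito wins 18–14.
Jones beats each rival — Hale (26–6), Ito (17–15), Gupta (20–12) — so Jones is the Condorcet winner.

Jones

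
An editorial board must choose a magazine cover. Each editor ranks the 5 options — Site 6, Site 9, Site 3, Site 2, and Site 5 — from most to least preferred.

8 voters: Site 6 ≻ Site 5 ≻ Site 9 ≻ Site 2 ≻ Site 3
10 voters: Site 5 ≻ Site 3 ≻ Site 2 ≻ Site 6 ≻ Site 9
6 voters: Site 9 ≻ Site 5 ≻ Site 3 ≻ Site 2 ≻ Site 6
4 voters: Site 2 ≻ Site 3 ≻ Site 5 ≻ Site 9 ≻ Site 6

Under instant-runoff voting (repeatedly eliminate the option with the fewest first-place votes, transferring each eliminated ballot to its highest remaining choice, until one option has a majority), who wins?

Round 1: Site 5 10, Site 6 8, Site 9 6, Site 2 4, Site 3 0. Site 3 has the fewest and is eliminated.
Round 2: Site 5 10, Site 6 8, Site 9 6, Site 2 4. Site 2 has the fewest and is eliminated.
Round 3: Site 5 14, Site 6 8, Site 9 6. Site 9 has the fewest and is eliminated.
Round 4: Site 5 20, Site 6 8. Site 5 has a majority.

Site 5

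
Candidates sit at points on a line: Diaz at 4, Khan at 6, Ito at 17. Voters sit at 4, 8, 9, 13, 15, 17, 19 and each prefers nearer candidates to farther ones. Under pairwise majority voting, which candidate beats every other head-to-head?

With single-peaked preferences on a line, the Condorcet winner is the candidate closest to the median voter.
The median voter (position 13) is closest to Ito at 17.
Check: Ito vs Khan — voters closer to Ito: 4 of 7.

Ito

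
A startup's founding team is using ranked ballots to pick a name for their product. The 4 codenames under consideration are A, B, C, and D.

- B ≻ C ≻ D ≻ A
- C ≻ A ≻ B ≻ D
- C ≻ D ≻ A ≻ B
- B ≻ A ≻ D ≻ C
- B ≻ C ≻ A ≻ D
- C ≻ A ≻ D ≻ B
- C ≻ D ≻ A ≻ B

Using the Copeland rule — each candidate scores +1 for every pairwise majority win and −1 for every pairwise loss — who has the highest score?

C

Pairwise results:
  A vs B: A wins 4–3.
  A vs C: C wins 6–1.
  A vs D: A wins 4–3.
  B vs C: C wins 4–3.
  B vs D: B wins 4–3.
  C vs D: C wins 6–1.
Copeland scores (wins − losses):
  A: 2 − 1 = 1
  B: 1 − 2 = -1
  C: 3 − 0 = 3
  D: 0 − 3 = -3
C has the best Copeland score.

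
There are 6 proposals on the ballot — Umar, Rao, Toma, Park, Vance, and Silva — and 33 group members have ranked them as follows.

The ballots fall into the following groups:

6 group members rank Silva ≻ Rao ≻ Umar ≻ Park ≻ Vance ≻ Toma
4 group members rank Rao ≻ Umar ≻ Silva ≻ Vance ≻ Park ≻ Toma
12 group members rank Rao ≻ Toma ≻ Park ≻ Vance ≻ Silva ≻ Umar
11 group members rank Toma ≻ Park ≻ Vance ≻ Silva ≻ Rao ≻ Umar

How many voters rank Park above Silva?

Ballots ranking Park above Silva: 12+11 = 23.
Ballots ranking Silva above Park: 6+4 = 10.
So 23 of 33 voters prefer Park to Silva.

23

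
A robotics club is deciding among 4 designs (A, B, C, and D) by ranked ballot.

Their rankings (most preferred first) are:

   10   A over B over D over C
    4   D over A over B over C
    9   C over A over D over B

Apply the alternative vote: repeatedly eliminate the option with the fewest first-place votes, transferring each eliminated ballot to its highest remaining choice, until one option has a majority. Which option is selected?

Round 1: A 10, C 9, D 4, B 0. B has the fewest and is eliminated.
Round 2: A 10, C 9, D 4. D has the fewest and is eliminated.
Round 3: A 14, C 9. A has a majority.

A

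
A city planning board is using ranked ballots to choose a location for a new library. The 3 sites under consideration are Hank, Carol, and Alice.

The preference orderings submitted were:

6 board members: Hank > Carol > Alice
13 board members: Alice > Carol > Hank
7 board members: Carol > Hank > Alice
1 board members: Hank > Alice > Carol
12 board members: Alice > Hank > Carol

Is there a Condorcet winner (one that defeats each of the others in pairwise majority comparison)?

Yes

Head-to-head results (39 voters total):
Hank vs Carol: Carol wins 20–19.
Hank vs Alice: Alice wins 25–14.
Carol vs Alice: Alice wins 26–13.
Alice beats each rival — Hank (25–14), Carol (26–13) — so Alice is the Condorcet winner.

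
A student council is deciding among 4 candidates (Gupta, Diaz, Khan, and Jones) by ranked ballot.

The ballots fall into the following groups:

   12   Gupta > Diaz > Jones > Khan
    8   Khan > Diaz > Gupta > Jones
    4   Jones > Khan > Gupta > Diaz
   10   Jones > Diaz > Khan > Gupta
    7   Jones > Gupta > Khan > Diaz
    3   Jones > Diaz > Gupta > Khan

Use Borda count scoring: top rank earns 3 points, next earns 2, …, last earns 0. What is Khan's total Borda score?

Borda scores:
  Gupta: 12·3 + 8·1 + 4·1 + 10·0 + 7·2 + 3·1 = 65
  Diaz: 12·2 + 8·2 + 4·0 + 10·2 + 7·0 + 3·2 = 66
  Khan: 12·0 + 8·3 + 4·2 + 10·1 + 7·1 + 3·0 = 49
  Jones: 12·1 + 8·0 + 4·3 + 10·3 + 7·3 + 3·3 = 84

49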